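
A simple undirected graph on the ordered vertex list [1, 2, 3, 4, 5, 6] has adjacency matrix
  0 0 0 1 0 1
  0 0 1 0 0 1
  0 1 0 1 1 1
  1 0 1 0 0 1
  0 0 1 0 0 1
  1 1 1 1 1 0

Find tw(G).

2

A width-2 tree decomposition is:
Bags: B1 = {3, 4, 6}  B2 = {3, 5, 6}  B3 = {1, 4, 6}  B4 = {2, 3, 6}
Tree: B1–B2, B1–B3, B2–B4
Every bag has size at most 3, so the width is 3 − 1 = 2 and tw(G) ≤ 2. On the other hand G contains the 3-clique {1, 4, 6}. A clique must lie in a single bag of any decomposition, so no decomposition can have width below 2. Combining the bounds, tw(G) = 2.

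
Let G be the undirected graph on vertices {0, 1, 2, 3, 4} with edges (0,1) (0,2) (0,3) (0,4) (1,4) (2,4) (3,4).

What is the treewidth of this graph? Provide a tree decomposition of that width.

Each bag holds 3 vertices, so the decomposition has width 2, which upper-bounds the treewidth. For the lower bound, the 3 vertices {0, 1, 4} are pairwise adjacent, and any tree decomposition puts a clique entirely inside one bag — forcing width ≥ 2. Hence tw(G) = 2 exactly.

Treewidth 2.
One such decomposition:
Bags: B1 = {0, 2, 4}  B2 = {0, 1, 4}  B3 = {0, 3, 4}
Tree: B1–B2, B2–B3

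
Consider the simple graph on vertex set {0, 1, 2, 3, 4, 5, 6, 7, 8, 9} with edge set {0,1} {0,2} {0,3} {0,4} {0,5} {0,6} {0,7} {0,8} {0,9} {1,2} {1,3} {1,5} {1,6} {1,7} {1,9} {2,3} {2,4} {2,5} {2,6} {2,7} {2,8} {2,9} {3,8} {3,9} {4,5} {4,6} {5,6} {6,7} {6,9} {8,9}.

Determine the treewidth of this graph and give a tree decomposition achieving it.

Treewidth 4.
Bags: B1 = {0, 1, 2, 6, 9}  B2 = {0, 1, 2, 5, 6}  B3 = {0, 1, 2, 3, 9}  B4 = {0, 2, 4, 5, 6}  B5 = {0, 2, 3, 8, 9}  B6 = {0, 1, 2, 6, 7}
Tree: B1–B2, B1–B3, B2–B4, B3–B5, B1–B6

The largest bag has 5 vertices, giving width 4; this decomposition certifies tw(G) ≤ 4. Conversely, {0, 2, 3, 8, 9} is a clique of size 5, and the vertices of any clique must share a bag in every tree decomposition; so some bag has ≥ 5 vertices and tw(G) ≥ 4. The upper and lower bounds meet at 4, so that is the treewidth.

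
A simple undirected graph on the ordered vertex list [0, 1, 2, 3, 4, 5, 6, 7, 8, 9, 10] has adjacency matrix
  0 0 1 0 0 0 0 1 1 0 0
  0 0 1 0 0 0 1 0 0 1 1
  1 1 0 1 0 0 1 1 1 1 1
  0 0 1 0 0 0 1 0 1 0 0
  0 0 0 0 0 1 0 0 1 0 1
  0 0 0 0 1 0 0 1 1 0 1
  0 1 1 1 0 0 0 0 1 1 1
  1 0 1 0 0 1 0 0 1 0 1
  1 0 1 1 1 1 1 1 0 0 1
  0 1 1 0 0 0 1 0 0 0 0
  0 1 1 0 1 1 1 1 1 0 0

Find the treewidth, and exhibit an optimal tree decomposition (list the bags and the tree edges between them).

Each bag holds 4 vertices, so the decomposition has width 3, which upper-bounds the treewidth. On the other hand G contains the 4-clique {0, 2, 7, 8}. A clique must lie in a single bag of any decomposition, so no decomposition can have width below 3. Therefore the treewidth is 3.

Treewidth 3.
One such decomposition:
Bags: B1 = {1, 2, 6, 10}  B2 = {2, 6, 8, 10}  B3 = {2, 7, 8, 10}  B4 = {2, 3, 6, 8}  B5 = {0, 2, 7, 8}  B6 = {5, 7, 8, 10}  B7 = {1, 2, 6, 9}  B8 = {4, 5, 8, 10}
Tree: B1–B2, B2–B3, B2–B4, B3–B5, B3–B6, B1–B7, B6–B8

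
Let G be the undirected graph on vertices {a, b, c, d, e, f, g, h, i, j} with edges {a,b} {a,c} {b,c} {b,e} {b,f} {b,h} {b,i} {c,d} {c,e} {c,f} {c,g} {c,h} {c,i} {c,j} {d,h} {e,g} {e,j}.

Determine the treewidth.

2

A width-2 tree decomposition is:
Bags: B1 = {a, b, c}  B2 = {b, c, h}  B3 = {b, c, i}  B4 = {b, c, e}  B5 = {c, e, j}  B6 = {b, c, f}  B7 = {c, d, h}  B8 = {c, e, g}
Tree: B1–B2, B1–B3, B2–B4, B4–B5, B3–B6, B2–B7, B4–B8
Each bag holds 3 vertices, so the decomposition has width 2, which upper-bounds the treewidth. On the other hand G contains the 3-clique {c, d, h}. A clique must lie in a single bag of any decomposition, so no decomposition can have width below 2. Therefore the treewidth is 2.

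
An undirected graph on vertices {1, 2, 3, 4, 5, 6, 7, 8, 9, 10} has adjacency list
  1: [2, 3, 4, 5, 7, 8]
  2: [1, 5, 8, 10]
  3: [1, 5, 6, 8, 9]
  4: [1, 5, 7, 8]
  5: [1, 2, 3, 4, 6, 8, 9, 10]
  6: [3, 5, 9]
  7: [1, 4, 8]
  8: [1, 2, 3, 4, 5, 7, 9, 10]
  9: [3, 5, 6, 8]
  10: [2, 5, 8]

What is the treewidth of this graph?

3

A width-3 tree decomposition is:
Bags: B1 = {1, 4, 5, 8}  B2 = {1, 2, 5, 8}  B3 = {2, 5, 8, 10}  B4 = {1, 3, 5, 8}  B5 = {1, 4, 7, 8}  B6 = {3, 5, 8, 9}  B7 = {3, 5, 6, 9}
Tree: B1–B2, B2–B3, B2–B4, B1–B5, B4–B6, B6–B7
Every bag has size at most 4, so the width is 4 − 1 = 3 and tw(G) ≤ 3. Conversely, {1, 2, 5, 8} is a clique of size 4, and the vertices of any clique must share a bag in every tree decomposition; so some bag has ≥ 4 vertices and tw(G) ≥ 3. Hence tw(G) = 3 exactly.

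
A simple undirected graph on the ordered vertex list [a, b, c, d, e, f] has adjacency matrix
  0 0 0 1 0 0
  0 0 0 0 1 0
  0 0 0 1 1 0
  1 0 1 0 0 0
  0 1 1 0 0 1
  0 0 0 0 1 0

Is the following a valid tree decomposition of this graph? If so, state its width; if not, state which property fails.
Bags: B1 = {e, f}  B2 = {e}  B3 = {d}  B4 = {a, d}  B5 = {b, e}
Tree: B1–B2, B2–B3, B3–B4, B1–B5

A tree decomposition must satisfy three properties: every vertex lies in some bag; for every edge, both endpoints lie together in some bag; and for every vertex, the bags containing it form a connected subtree. Here vertex c appears in no bag, so the decomposition is invalid.

No — vertex c appears in no bag.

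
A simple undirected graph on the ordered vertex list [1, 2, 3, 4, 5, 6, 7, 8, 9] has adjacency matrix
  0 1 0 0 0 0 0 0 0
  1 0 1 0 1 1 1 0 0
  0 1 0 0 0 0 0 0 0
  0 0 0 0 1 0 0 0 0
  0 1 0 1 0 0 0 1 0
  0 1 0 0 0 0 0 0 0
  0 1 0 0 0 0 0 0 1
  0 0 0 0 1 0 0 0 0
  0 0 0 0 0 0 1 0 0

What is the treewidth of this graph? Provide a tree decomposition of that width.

Treewidth 1.
One optimal decomposition is:
Bags: B1 = {2, 3}  B2 = {2, 5}  B3 = {2, 7}  B4 = {1, 2}  B5 = {5, 8}  B6 = {4, 5}  B7 = {2, 6}  B8 = {7, 9}
Tree: B1–B2, B1–B3, B3–B4, B2–B5, B2–B6, B3–B7, B3–B8

The largest bag has 2 vertices, giving width 1; this decomposition certifies tw(G) ≤ 1. Since G has at least one edge (e.g. 3–2), it is not an edgeless graph, so tw(G) ≥ 1. The upper and lower bounds meet at 1, so that is the treewidth.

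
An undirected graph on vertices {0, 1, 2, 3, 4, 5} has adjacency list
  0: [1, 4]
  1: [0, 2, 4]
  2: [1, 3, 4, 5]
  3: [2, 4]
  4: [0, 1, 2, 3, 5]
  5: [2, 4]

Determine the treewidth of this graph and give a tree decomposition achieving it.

The largest bag has 3 vertices, giving width 2; this decomposition certifies tw(G) ≤ 2. For the lower bound, the 3 vertices {0, 1, 4} are pairwise adjacent, and any tree decomposition puts a clique entirely inside one bag — forcing width ≥ 2. Hence tw(G) = 2 exactly.

Treewidth 2.
One optimal decomposition is:
Bags: B1 = {1, 2, 4}  B2 = {2, 3, 4}  B3 = {0, 1, 4}  B4 = {2, 4, 5}
Tree: B1–B2, B1–B3, B2–B4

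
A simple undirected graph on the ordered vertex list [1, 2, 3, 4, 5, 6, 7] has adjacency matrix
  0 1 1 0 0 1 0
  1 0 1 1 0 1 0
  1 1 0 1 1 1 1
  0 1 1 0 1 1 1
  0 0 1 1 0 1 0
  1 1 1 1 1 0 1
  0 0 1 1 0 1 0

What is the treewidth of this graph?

A width-3 tree decomposition is:
Bags: B1 = {2, 3, 4, 6}  B2 = {3, 4, 6, 7}  B3 = {3, 4, 5, 6}  B4 = {1, 2, 3, 6}
Tree: B1–B2, B2–B3, B1–B4
Each bag holds 4 vertices, so the decomposition has width 3, which upper-bounds the treewidth. Conversely, {1, 2, 3, 6} is a clique of size 4, and the vertices of any clique must share a bag in every tree decomposition; so some bag has ≥ 4 vertices and tw(G) ≥ 3. Therefore the treewidth is 3.

3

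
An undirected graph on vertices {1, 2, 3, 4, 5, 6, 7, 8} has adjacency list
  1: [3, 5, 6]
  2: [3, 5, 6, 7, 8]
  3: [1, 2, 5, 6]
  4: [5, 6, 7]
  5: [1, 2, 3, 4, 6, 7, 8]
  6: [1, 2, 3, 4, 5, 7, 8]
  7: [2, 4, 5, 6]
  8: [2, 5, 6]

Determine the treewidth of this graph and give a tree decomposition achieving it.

Treewidth 3.
One such decomposition:
Bags: B1 = {2, 3, 5, 6}  B2 = {1, 3, 5, 6}  B3 = {2, 5, 6, 7}  B4 = {2, 5, 6, 8}  B5 = {4, 5, 6, 7}
Tree: B1–B2, B1–B3, B1–B4, B3–B5

Every bag has size at most 4, so the width is 4 − 1 = 3 and tw(G) ≤ 3. On the other hand G contains the 4-clique {1, 3, 5, 6}. A clique must lie in a single bag of any decomposition, so no decomposition can have width below 3. Combining the bounds, tw(G) = 3.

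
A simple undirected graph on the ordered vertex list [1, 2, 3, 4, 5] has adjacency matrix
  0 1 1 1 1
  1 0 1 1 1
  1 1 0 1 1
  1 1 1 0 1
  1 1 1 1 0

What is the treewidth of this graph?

A width-4 tree decomposition is:
Bags: B1 = {1, 2, 3, 4, 5}
Tree: (single bag)
A single bag containing all 5 vertices is trivially a valid decomposition of width 4. On the other hand G contains the 5-clique {1, 2, 3, 4, 5}. A clique must lie in a single bag of any decomposition, so no decomposition can have width below 4. Therefore the treewidth is 4.

4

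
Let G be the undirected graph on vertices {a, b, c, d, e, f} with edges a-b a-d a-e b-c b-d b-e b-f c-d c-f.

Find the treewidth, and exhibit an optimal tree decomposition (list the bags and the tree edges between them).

The largest bag has 3 vertices, giving width 2; this decomposition certifies tw(G) ≤ 2. For the lower bound, the 3 vertices {b, c, d} are pairwise adjacent, and any tree decomposition puts a clique entirely inside one bag — forcing width ≥ 2. Combining the bounds, tw(G) = 2.

Treewidth 2.
Bags: B1 = {a, b, d}  B2 = {a, b, e}  B3 = {b, c, d}  B4 = {b, c, f}
Tree: B1–B2, B1–B3, B3–B4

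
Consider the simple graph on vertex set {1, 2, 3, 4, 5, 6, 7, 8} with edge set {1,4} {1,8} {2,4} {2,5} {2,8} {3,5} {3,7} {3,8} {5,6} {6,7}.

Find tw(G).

A width-2 tree decomposition is:
Bags: B1 = {3, 6, 7}  B2 = {3, 5, 6}  B3 = {3, 5, 8}  B4 = {2, 5, 8}  B5 = {1, 2, 8}  B6 = {1, 2, 4}
Tree: B1–B2, B2–B3, B3–B4, B4–B5, B5–B6
Every bag has size at most 3, so the width is 3 − 1 = 2 and tw(G) ≤ 2. For the lower bound, G contains the cycle 7–6–5–3–7, so G is not a forest; only forests have treewidth ≤ 1, hence tw(G) ≥ 2. Combining the bounds, tw(G) = 2.

2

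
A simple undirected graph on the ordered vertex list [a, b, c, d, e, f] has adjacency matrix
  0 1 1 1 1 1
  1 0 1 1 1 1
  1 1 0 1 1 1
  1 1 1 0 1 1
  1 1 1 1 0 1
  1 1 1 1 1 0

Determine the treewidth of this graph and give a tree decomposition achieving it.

With just one bag of size 6, the width is 6 − 1 = 5, so tw(G) ≤ 5. For the lower bound, the 6 vertices {a, b, c, d, e, f} are pairwise adjacent, and any tree decomposition puts a clique entirely inside one bag — forcing width ≥ 5. Combining the bounds, tw(G) = 5.

Treewidth 5.
One such decomposition:
Bags: B1 = {a, b, c, d, e, f}
Tree: (single bag)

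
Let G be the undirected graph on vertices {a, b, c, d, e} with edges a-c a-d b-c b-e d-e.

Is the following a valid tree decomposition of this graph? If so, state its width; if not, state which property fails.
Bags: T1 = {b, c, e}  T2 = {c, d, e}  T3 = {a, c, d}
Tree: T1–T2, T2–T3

Vertex coverage: the bags together contain {a, b, c, d, e}, the full vertex set. Edge coverage: each edge of G has both endpoints in at least one bag. Running intersection: for every vertex, the bags containing it form a connected subtree. All three properties hold, so this is a valid tree decomposition of width max|bag| − 1 = 2, and hence tw(G) ≤ 2.

Yes; width 2.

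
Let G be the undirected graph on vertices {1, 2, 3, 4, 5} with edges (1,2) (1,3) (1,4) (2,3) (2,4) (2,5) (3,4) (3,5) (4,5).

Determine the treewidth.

A width-3 tree decomposition is:
Bags: B1 = {1, 2, 3, 4}  B2 = {2, 3, 4, 5}
Tree: B1–B2
Each bag holds 4 vertices, so the decomposition has width 3, which upper-bounds the treewidth. Conversely, {1, 2, 3, 4} is a clique of size 4, and the vertices of any clique must share a bag in every tree decomposition; so some bag has ≥ 4 vertices and tw(G) ≥ 3. Combining the bounds, tw(G) = 3.

3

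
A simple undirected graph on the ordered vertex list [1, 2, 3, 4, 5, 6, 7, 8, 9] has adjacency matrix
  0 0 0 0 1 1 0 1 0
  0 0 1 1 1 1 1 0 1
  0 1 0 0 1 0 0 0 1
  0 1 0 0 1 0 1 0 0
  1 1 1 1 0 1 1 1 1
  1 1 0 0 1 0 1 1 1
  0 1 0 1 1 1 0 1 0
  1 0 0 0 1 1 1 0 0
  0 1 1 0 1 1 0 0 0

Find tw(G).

3

A width-3 tree decomposition is:
Bags: B1 = {2, 5, 6, 9}  B2 = {2, 5, 6, 7}  B3 = {5, 6, 7, 8}  B4 = {2, 4, 5, 7}  B5 = {2, 3, 5, 9}  B6 = {1, 5, 6, 8}
Tree: B1–B2, B2–B3, B2–B4, B1–B5, B3–B6
The largest bag has 4 vertices, giving width 3; this decomposition certifies tw(G) ≤ 3. For the lower bound, the 4 vertices {1, 5, 6, 8} are pairwise adjacent, and any tree decomposition puts a clique entirely inside one bag — forcing width ≥ 3. The upper and lower bounds meet at 3, so that is the treewidth.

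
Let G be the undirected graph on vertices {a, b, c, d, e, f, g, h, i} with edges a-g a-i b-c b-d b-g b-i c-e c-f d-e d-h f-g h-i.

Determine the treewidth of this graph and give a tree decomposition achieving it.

Treewidth 3.
One such decomposition:
Bags: B1 = {a, d, h, i}  B2 = {a, b, d, i}  B3 = {a, b, d, g}  B4 = {b, d, e, g}  B5 = {b, c, e, g}  B6 = {c, e, f, g}
Tree: B1–B2, B2–B3, B3–B4, B4–B5, B5–B6

The largest bag has 4 vertices, giving width 3; this decomposition certifies tw(G) ≤ 3. For the lower bound: the 4 vertex sets {a,h,i}, {d}, {b}, {c,e,f,g} are disjoint, each induces a connected subgraph, and every pair is joined by at least one edge of G. Contracting each set to a single vertex therefore yields K_{4} as a minor, and since treewidth is minor-monotone, tw(G) ≥ tw(K_{4}) = 3. Combining the bounds, tw(G) = 3.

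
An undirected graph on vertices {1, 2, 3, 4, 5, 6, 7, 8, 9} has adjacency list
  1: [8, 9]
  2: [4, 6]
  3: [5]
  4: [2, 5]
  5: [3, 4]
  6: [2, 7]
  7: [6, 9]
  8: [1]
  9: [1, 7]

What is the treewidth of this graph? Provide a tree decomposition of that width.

Every bag has size at most 2, so the width is 2 − 1 = 1 and tw(G) ≤ 1. Since G has at least one edge (e.g. 3–5), it is not an edgeless graph, so tw(G) ≥ 1. Therefore the treewidth is 1.

Treewidth 1.
One such decomposition:
Bags: B1 = {3, 5}  B2 = {4, 5}  B3 = {2, 4}  B4 = {2, 6}  B5 = {6, 7}  B6 = {7, 9}  B7 = {1, 9}  B8 = {1, 8}
Tree: B1–B2, B2–B3, B3–B4, B4–B5, B5–B6, B6–B7, B7–B8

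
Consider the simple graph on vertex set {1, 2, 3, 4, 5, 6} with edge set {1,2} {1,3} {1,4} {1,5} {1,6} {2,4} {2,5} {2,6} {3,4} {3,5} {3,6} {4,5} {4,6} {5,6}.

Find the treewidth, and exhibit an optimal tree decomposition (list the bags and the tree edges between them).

Treewidth 4.
One such decomposition:
Bags: B1 = {1, 2, 4, 5, 6}  B2 = {1, 3, 4, 5, 6}
Tree: B1–B2

Every bag has size at most 5, so the width is 5 − 1 = 4 and tw(G) ≤ 4. For the lower bound, the 5 vertices {1, 2, 4, 5, 6} are pairwise adjacent, and any tree decomposition puts a clique entirely inside one bag — forcing width ≥ 4. Combining the bounds, tw(G) = 4.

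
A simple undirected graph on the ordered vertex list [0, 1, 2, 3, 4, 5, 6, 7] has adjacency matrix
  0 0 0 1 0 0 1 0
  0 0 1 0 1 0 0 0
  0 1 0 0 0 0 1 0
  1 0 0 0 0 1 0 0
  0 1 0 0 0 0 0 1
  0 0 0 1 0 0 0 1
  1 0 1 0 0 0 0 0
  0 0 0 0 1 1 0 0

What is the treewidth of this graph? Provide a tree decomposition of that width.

Treewidth 2.
Bags: B1 = {3, 5, 7}  B2 = {0, 3, 7}  B3 = {0, 6, 7}  B4 = {2, 6, 7}  B5 = {1, 2, 7}  B6 = {1, 4, 7}
Tree: B1–B2, B2–B3, B3–B4, B4–B5, B5–B6

The largest bag has 3 vertices, giving width 2; this decomposition certifies tw(G) ≤ 2. Since 7–5–3–0–6–2–1–4–7 is a cycle in G, G is not acyclic. Forests are exactly the graphs of treewidth ≤ 1, so tw(G) ≥ 2. Hence tw(G) = 2 exactly.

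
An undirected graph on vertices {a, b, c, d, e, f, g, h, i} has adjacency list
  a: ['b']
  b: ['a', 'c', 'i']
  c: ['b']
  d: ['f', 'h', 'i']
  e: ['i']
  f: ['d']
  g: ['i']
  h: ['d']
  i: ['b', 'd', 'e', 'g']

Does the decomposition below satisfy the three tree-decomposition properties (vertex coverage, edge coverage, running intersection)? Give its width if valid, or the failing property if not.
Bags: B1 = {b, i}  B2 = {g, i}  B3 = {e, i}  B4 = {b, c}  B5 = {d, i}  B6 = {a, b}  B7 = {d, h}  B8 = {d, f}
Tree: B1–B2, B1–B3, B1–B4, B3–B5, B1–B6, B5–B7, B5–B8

Yes; width 1.

Vertex coverage: the bags together contain {a, b, c, d, e, f, g, h, i}, the full vertex set. Edge coverage: each edge of G has both endpoints in at least one bag. Running intersection: for every vertex, the bags containing it form a connected subtree. All three properties hold, so this is a valid tree decomposition of width max|bag| − 1 = 1, and hence tw(G) ≤ 1.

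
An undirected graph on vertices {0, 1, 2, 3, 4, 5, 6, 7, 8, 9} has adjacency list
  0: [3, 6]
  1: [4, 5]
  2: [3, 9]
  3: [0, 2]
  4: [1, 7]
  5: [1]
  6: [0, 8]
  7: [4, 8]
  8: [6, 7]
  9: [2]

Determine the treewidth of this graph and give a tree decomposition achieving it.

The largest bag has 2 vertices, giving width 1; this decomposition certifies tw(G) ≤ 1. Any graph with an edge has treewidth ≥ 1, and G has the edge 9–2. Hence tw(G) = 1 exactly.

Treewidth 1.
Bags: B1 = {2, 9}  B2 = {2, 3}  B3 = {0, 3}  B4 = {0, 6}  B5 = {6, 8}  B6 = {7, 8}  B7 = {4, 7}  B8 = {1, 4}  B9 = {1, 5}
Tree: B1–B2, B2–B3, B3–B4, B4–B5, B5–B6, B6–B7, B7–B8, B8–B9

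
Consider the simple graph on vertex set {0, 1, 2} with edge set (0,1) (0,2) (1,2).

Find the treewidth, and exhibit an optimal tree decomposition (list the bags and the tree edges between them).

With just one bag of size 3, the width is 3 − 1 = 2, so tw(G) ≤ 2. Conversely, {0, 1, 2} is a clique of size 3, and the vertices of any clique must share a bag in every tree decomposition; so some bag has ≥ 3 vertices and tw(G) ≥ 2. The upper and lower bounds meet at 2, so that is the treewidth.

Treewidth 2.
Bags: B1 = {0, 1, 2}
Tree: (single bag)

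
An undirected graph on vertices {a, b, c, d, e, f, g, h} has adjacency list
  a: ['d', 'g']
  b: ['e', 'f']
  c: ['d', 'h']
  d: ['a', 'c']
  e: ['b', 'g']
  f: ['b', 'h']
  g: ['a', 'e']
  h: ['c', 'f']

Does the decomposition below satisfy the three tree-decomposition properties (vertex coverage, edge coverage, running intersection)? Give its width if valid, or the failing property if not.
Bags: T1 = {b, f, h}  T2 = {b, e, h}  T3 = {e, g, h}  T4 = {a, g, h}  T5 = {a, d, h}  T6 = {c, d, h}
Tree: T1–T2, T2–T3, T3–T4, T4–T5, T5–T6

Vertex coverage: the bags together contain {a, b, c, d, e, f, g, h}, the full vertex set. Edge coverage: each edge of G has both endpoints in at least one bag. Running intersection: for every vertex, the bags containing it form a connected subtree. All three properties hold, so this is a valid tree decomposition of width max|bag| − 1 = 2, and hence tw(G) ≤ 2.

Yes; width 2.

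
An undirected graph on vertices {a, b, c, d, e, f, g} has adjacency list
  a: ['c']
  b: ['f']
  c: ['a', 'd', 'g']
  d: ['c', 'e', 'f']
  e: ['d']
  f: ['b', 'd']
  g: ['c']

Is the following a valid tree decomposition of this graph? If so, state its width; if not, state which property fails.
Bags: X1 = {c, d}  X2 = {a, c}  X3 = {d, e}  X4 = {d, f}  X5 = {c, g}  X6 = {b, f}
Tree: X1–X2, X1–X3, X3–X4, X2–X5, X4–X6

Yes; width 1.

Checking the three conditions: (i) the bags cover all of {a, b, c, d, e, f, g}; (ii) for each edge, some bag contains both endpoints; (iii) the bags containing any fixed vertex form a subtree. All hold, so the decomposition is valid with width 2 − 1 = 1.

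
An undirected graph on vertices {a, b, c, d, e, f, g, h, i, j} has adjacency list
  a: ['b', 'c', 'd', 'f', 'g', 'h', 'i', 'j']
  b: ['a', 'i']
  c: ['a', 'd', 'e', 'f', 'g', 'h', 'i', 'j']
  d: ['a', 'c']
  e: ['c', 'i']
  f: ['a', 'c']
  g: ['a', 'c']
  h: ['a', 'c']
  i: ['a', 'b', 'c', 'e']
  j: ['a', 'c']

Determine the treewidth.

A width-2 tree decomposition is:
Bags: B1 = {a, c, i}  B2 = {a, c, d}  B3 = {a, c, g}  B4 = {c, e, i}  B5 = {a, c, f}  B6 = {a, b, i}  B7 = {a, c, j}  B8 = {a, c, h}
Tree: B1–B2, B2–B3, B1–B4, B1–B5, B1–B6, B1–B7, B1–B8
Every bag has size at most 3, so the width is 3 − 1 = 2 and tw(G) ≤ 2. On the other hand G contains the 3-clique {c, e, i}. A clique must lie in a single bag of any decomposition, so no decomposition can have width below 2. Combining the bounds, tw(G) = 2.

2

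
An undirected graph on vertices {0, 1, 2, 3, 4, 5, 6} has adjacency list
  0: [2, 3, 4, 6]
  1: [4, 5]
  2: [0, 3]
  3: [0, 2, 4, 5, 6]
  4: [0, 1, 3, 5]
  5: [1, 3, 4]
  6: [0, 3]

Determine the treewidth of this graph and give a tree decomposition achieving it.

Treewidth 2.
One such decomposition:
Bags: B1 = {0, 3, 4}  B2 = {3, 4, 5}  B3 = {0, 2, 3}  B4 = {1, 4, 5}  B5 = {0, 3, 6}
Tree: B1–B2, B1–B3, B2–B4, B1–B5

Each bag holds 3 vertices, so the decomposition has width 2, which upper-bounds the treewidth. For the lower bound, the 3 vertices {1, 4, 5} are pairwise adjacent, and any tree decomposition puts a clique entirely inside one bag — forcing width ≥ 2. The upper and lower bounds meet at 2, so that is the treewidth.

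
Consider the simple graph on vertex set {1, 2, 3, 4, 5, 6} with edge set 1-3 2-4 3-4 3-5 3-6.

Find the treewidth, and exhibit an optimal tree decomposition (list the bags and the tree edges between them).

Treewidth 1.
One such decomposition:
Bags: B1 = {3, 5}  B2 = {3, 4}  B3 = {1, 3}  B4 = {2, 4}  B5 = {3, 6}
Tree: B1–B2, B2–B3, B2–B4, B1–B5

Every bag has size at most 2, so the width is 2 − 1 = 1 and tw(G) ≤ 1. Since G has at least one edge (e.g. 5–3), it is not an edgeless graph, so tw(G) ≥ 1. Combining the bounds, tw(G) = 1.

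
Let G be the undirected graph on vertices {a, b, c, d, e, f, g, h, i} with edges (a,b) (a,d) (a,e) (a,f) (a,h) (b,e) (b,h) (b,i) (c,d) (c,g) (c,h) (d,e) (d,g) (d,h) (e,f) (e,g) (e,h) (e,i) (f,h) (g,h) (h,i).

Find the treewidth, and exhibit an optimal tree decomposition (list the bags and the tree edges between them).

The largest bag has 4 vertices, giving width 3; this decomposition certifies tw(G) ≤ 3. On the other hand G contains the 4-clique {d, e, g, h}. A clique must lie in a single bag of any decomposition, so no decomposition can have width below 3. Hence tw(G) = 3 exactly.

Treewidth 3.
One optimal decomposition is:
Bags: B1 = {a, d, e, h}  B2 = {a, b, e, h}  B3 = {d, e, g, h}  B4 = {b, e, h, i}  B5 = {c, d, g, h}  B6 = {a, e, f, h}
Tree: B1–B2, B1–B3, B2–B4, B3–B5, B2–B6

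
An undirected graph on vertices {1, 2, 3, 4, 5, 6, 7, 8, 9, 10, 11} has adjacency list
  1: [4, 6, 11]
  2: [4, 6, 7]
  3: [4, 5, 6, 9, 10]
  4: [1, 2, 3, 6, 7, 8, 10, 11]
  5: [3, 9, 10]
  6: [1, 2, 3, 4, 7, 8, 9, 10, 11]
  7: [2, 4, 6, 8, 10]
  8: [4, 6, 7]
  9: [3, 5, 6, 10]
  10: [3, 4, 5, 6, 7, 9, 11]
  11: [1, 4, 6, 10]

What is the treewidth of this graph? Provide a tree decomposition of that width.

Every bag has size at most 4, so the width is 4 − 1 = 3 and tw(G) ≤ 3. On the other hand G contains the 4-clique {3, 5, 9, 10}. A clique must lie in a single bag of any decomposition, so no decomposition can have width below 3. Hence tw(G) = 3 exactly.

Treewidth 3.
One such decomposition:
Bags: B1 = {4, 6, 10, 11}  B2 = {1, 4, 6, 11}  B3 = {3, 4, 6, 10}  B4 = {3, 6, 9, 10}  B5 = {3, 5, 9, 10}  B6 = {4, 6, 7, 10}  B7 = {2, 4, 6, 7}  B8 = {4, 6, 7, 8}
Tree: B1–B2, B1–B3, B3–B4, B4–B5, B1–B6, B6–B7, B6–B8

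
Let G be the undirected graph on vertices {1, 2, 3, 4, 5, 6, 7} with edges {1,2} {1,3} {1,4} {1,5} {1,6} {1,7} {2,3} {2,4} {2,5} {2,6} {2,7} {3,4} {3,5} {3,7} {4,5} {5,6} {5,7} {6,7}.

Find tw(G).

4

A width-4 tree decomposition is:
Bags: B1 = {1, 2, 3, 4, 5}  B2 = {1, 2, 3, 5, 7}  B3 = {1, 2, 5, 6, 7}
Tree: B1–B2, B2–B3
Each bag holds 5 vertices, so the decomposition has width 4, which upper-bounds the treewidth. On the other hand G contains the 5-clique {1, 2, 3, 4, 5}. A clique must lie in a single bag of any decomposition, so no decomposition can have width below 4. Therefore the treewidth is 4.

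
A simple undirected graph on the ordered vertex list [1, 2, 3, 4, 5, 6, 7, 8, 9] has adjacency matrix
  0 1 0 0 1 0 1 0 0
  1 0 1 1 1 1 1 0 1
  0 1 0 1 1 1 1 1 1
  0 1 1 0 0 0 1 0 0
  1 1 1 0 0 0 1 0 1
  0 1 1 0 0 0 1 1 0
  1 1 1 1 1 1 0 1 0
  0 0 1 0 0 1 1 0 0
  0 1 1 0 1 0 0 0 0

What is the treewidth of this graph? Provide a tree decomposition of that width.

Each bag holds 4 vertices, so the decomposition has width 3, which upper-bounds the treewidth. Conversely, {3, 6, 7, 8} is a clique of size 4, and the vertices of any clique must share a bag in every tree decomposition; so some bag has ≥ 4 vertices and tw(G) ≥ 3. Hence tw(G) = 3 exactly.

Treewidth 3.
One such decomposition:
Bags: B1 = {2, 3, 5, 7}  B2 = {1, 2, 5, 7}  B3 = {2, 3, 5, 9}  B4 = {2, 3, 6, 7}  B5 = {2, 3, 4, 7}  B6 = {3, 6, 7, 8}
Tree: B1–B2, B1–B3, B1–B4, B4–B5, B4–B6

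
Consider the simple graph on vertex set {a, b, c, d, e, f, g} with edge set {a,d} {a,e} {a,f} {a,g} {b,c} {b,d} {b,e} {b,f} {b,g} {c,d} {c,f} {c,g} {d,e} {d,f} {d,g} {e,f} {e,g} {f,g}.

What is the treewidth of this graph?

4

A width-4 tree decomposition is:
Bags: B1 = {b, d, e, f, g}  B2 = {a, d, e, f, g}  B3 = {b, c, d, f, g}
Tree: B1–B2, B1–B3
Each bag holds 5 vertices, so the decomposition has width 4, which upper-bounds the treewidth. Conversely, {a, d, e, f, g} is a clique of size 5, and the vertices of any clique must share a bag in every tree decomposition; so some bag has ≥ 5 vertices and tw(G) ≥ 4. The upper and lower bounds meet at 4, so that is the treewidth.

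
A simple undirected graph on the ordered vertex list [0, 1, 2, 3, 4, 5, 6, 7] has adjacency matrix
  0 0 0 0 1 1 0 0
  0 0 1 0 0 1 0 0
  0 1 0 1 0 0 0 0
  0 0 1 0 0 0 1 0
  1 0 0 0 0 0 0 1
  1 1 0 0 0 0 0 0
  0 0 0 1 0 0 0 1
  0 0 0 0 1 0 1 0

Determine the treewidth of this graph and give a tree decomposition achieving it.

Each bag holds 3 vertices, so the decomposition has width 2, which upper-bounds the treewidth. Since 4–7–6–3–2–1–5–0–4 is a cycle in G, G is not acyclic. Forests are exactly the graphs of treewidth ≤ 1, so tw(G) ≥ 2. Hence tw(G) = 2 exactly.

Treewidth 2.
One such decomposition:
Bags: B1 = {4, 6, 7}  B2 = {3, 4, 6}  B3 = {2, 3, 4}  B4 = {1, 2, 4}  B5 = {1, 4, 5}  B6 = {0, 4, 5}
Tree: B1–B2, B2–B3, B3–B4, B4–B5, B5–B6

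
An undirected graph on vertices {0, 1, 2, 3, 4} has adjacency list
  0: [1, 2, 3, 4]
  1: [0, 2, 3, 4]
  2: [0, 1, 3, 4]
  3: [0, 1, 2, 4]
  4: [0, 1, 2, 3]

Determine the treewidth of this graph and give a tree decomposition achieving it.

Treewidth 4.
One optimal decomposition is:
Bags: B1 = {0, 1, 2, 3, 4}
Tree: (single bag)

A single bag containing all 5 vertices is trivially a valid decomposition of width 4. Conversely, {0, 1, 2, 3, 4} is a clique of size 5, and the vertices of any clique must share a bag in every tree decomposition; so some bag has ≥ 5 vertices and tw(G) ≥ 4. Therefore the treewidth is 4.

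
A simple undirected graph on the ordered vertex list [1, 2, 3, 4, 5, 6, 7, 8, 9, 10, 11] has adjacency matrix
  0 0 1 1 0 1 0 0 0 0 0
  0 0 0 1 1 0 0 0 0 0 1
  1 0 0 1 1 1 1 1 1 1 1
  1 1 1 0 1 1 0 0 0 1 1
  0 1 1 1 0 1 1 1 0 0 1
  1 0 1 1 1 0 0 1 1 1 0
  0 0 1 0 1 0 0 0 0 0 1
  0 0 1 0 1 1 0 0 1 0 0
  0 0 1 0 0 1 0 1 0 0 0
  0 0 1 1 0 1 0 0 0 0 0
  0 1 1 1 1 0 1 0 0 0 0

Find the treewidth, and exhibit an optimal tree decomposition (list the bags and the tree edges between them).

Treewidth 3.
Bags: B1 = {3, 5, 6, 8}  B2 = {3, 4, 5, 6}  B3 = {3, 6, 8, 9}  B4 = {3, 4, 5, 11}  B5 = {3, 4, 6, 10}  B6 = {3, 5, 7, 11}  B7 = {1, 3, 4, 6}  B8 = {2, 4, 5, 11}
Tree: B1–B2, B1–B3, B2–B4, B2–B5, B4–B6, B2–B7, B4–B8

The largest bag has 4 vertices, giving width 3; this decomposition certifies tw(G) ≤ 3. On the other hand G contains the 4-clique {2, 4, 5, 11}. A clique must lie in a single bag of any decomposition, so no decomposition can have width below 3. Therefore the treewidth is 3.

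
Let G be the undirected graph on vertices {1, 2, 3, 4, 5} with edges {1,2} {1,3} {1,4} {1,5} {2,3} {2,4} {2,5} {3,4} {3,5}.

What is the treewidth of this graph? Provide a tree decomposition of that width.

Each bag holds 4 vertices, so the decomposition has width 3, which upper-bounds the treewidth. Conversely, {1, 2, 3, 4} is a clique of size 4, and the vertices of any clique must share a bag in every tree decomposition; so some bag has ≥ 4 vertices and tw(G) ≥ 3. Therefore the treewidth is 3.

Treewidth 3.
One such decomposition:
Bags: B1 = {1, 2, 3, 5}  B2 = {1, 2, 3, 4}
Tree: B1–B2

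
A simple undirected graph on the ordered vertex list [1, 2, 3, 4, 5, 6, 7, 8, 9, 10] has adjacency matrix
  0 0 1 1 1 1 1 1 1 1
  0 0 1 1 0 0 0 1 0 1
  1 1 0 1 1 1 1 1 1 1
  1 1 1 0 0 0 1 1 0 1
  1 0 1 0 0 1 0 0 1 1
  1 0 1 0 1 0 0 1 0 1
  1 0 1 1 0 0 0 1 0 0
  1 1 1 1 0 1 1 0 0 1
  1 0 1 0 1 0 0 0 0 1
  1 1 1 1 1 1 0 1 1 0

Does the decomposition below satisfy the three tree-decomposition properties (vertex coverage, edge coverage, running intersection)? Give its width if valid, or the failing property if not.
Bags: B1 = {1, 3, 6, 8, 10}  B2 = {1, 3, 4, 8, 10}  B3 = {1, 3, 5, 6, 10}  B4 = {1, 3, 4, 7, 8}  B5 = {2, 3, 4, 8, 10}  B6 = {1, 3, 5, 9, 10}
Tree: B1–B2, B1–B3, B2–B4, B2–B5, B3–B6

Vertex coverage: the bags together contain {1, 2, 3, 4, 5, 6, 7, 8, 9, 10}, the full vertex set. Edge coverage: each edge of G has both endpoints in at least one bag. Running intersection: for every vertex, the bags containing it form a connected subtree. All three properties hold, so this is a valid tree decomposition of width max|bag| − 1 = 4, and hence tw(G) ≤ 4.

Yes; width 4.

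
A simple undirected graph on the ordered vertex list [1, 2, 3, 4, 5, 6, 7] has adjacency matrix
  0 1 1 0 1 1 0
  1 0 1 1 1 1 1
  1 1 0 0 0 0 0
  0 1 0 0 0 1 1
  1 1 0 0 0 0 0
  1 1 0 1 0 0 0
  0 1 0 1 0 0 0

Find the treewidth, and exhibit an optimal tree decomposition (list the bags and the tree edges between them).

Treewidth 2.
One optimal decomposition is:
Bags: B1 = {1, 2, 6}  B2 = {2, 4, 6}  B3 = {1, 2, 3}  B4 = {2, 4, 7}  B5 = {1, 2, 5}
Tree: B1–B2, B1–B3, B2–B4, B3–B5

Each bag holds 3 vertices, so the decomposition has width 2, which upper-bounds the treewidth. Conversely, {1, 2, 3} is a clique of size 3, and the vertices of any clique must share a bag in every tree decomposition; so some bag has ≥ 3 vertices and tw(G) ≥ 2. Therefore the treewidth is 2.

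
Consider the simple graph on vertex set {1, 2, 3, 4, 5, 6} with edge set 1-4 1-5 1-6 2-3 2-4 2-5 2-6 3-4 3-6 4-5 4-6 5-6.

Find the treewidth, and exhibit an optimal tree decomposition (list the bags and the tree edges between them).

Treewidth 3.
One optimal decomposition is:
Bags: B1 = {2, 4, 5, 6}  B2 = {2, 3, 4, 6}  B3 = {1, 4, 5, 6}
Tree: B1–B2, B1–B3

Every bag has size at most 4, so the width is 4 − 1 = 3 and tw(G) ≤ 3. On the other hand G contains the 4-clique {1, 4, 5, 6}. A clique must lie in a single bag of any decomposition, so no decomposition can have width below 3. Therefore the treewidth is 3.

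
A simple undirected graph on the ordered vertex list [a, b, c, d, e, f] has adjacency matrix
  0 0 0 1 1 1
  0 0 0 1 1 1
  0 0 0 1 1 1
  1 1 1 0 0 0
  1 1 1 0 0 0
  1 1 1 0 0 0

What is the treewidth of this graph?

3

A width-3 tree decomposition is:
Bags: B1 = {c, d, e, f}  B2 = {a, d, e, f}  B3 = {b, d, e, f}
Tree: B1–B2, B2–B3
The largest bag has 4 vertices, giving width 3; this decomposition certifies tw(G) ≤ 3. For the lower bound: the 4 vertex sets {c,f}, {a,e}, {d}, {b} are disjoint, each induces a connected subgraph, and every pair is joined by at least one edge of G. Contracting each set to a single vertex therefore yields K_{4} as a minor, and since treewidth is minor-monotone, tw(G) ≥ tw(K_{4}) = 3. Combining the bounds, tw(G) = 3.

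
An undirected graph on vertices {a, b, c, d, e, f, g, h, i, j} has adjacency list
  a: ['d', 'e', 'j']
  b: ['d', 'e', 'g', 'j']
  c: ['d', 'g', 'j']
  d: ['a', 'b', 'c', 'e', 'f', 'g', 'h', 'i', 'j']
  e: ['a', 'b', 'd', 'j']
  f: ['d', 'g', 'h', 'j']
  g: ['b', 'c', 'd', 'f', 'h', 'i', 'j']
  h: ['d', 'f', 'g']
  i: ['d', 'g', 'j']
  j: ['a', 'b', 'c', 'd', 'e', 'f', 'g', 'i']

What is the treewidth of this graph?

A width-3 tree decomposition is:
Bags: B1 = {d, f, g, j}  B2 = {b, d, g, j}  B3 = {b, d, e, j}  B4 = {d, f, g, h}  B5 = {d, g, i, j}  B6 = {a, d, e, j}  B7 = {c, d, g, j}
Tree: B1–B2, B2–B3, B1–B4, B2–B5, B3–B6, B1–B7
The largest bag has 4 vertices, giving width 3; this decomposition certifies tw(G) ≤ 3. For the lower bound, the 4 vertices {c, d, g, j} are pairwise adjacent, and any tree decomposition puts a clique entirely inside one bag — forcing width ≥ 3. Therefore the treewidth is 3.

3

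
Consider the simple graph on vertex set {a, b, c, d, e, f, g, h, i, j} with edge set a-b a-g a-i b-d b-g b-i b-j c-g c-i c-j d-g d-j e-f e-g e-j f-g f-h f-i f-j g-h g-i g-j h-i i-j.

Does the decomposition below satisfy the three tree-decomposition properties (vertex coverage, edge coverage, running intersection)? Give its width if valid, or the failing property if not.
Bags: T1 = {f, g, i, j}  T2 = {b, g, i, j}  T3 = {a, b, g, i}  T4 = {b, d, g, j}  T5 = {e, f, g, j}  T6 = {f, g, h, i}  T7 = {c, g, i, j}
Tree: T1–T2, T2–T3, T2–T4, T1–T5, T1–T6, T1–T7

Checking the three conditions: (i) the bags cover all of {a, b, c, d, e, f, g, h, i, j}; (ii) for each edge, some bag contains both endpoints; (iii) the bags containing any fixed vertex form a subtree. All hold, so the decomposition is valid with width 4 − 1 = 3.

Yes; width 3.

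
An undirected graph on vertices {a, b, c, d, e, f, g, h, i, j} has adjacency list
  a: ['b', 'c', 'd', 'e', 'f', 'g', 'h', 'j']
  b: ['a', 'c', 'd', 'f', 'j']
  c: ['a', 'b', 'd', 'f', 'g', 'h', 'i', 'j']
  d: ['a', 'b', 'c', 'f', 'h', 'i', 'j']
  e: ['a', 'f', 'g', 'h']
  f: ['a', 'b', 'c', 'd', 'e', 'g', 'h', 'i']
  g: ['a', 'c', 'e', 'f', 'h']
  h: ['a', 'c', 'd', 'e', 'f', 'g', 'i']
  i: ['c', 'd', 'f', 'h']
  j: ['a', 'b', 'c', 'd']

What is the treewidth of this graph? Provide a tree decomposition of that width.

Treewidth 4.
Bags: B1 = {a, c, d, f, h}  B2 = {a, c, f, g, h}  B3 = {c, d, f, h, i}  B4 = {a, e, f, g, h}  B5 = {a, b, c, d, f}  B6 = {a, b, c, d, j}
Tree: B1–B2, B1–B3, B2–B4, B1–B5, B5–B6

Every bag has size at most 5, so the width is 5 − 1 = 4 and tw(G) ≤ 4. For the lower bound, the 5 vertices {a, b, c, d, j} are pairwise adjacent, and any tree decomposition puts a clique entirely inside one bag — forcing width ≥ 4. Hence tw(G) = 4 exactly.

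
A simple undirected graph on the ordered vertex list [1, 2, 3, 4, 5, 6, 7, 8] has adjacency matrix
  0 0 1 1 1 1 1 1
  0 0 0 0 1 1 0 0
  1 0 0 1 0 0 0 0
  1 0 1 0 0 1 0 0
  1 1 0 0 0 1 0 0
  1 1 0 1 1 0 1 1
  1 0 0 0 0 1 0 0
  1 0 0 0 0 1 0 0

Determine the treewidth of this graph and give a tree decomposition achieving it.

Treewidth 2.
Bags: B1 = {1, 6, 8}  B2 = {1, 4, 6}  B3 = {1, 5, 6}  B4 = {1, 6, 7}  B5 = {1, 3, 4}  B6 = {2, 5, 6}
Tree: B1–B2, B2–B3, B1–B4, B2–B5, B3–B6

Each bag holds 3 vertices, so the decomposition has width 2, which upper-bounds the treewidth. For the lower bound, the 3 vertices {1, 3, 4} are pairwise adjacent, and any tree decomposition puts a clique entirely inside one bag — forcing width ≥ 2. Therefore the treewidth is 2.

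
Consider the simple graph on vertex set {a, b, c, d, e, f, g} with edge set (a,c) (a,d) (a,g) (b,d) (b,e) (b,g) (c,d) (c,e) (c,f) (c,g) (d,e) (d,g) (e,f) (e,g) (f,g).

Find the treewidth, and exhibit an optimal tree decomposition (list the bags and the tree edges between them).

Treewidth 3.
Bags: B1 = {c, d, e, g}  B2 = {c, e, f, g}  B3 = {a, c, d, g}  B4 = {b, d, e, g}
Tree: B1–B2, B1–B3, B1–B4

Each bag holds 4 vertices, so the decomposition has width 3, which upper-bounds the treewidth. For the lower bound, the 4 vertices {c, d, e, g} are pairwise adjacent, and any tree decomposition puts a clique entirely inside one bag — forcing width ≥ 3. Hence tw(G) = 3 exactly.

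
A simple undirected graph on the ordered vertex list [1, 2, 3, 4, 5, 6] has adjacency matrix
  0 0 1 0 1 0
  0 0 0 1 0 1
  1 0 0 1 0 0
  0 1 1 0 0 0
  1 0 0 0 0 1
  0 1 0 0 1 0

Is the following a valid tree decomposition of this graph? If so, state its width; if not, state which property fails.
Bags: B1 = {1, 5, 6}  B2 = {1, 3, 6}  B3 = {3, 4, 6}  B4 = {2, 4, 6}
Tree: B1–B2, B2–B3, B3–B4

Yes; width 2.

Checking the three conditions: (i) the bags cover all of {1, 2, 3, 4, 5, 6}; (ii) for each edge, some bag contains both endpoints; (iii) the bags containing any fixed vertex form a subtree. All hold, so the decomposition is valid with width 3 − 1 = 2.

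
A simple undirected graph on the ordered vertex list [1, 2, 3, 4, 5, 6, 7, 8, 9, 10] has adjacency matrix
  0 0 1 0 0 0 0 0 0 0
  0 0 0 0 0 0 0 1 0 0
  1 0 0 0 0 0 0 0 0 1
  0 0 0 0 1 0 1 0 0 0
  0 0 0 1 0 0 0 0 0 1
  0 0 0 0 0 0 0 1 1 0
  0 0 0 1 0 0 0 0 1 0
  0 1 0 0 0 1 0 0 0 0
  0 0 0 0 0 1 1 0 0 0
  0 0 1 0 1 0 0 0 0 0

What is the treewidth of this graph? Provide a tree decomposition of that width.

Treewidth 1.
One optimal decomposition is:
Bags: B1 = {1, 3}  B2 = {3, 10}  B3 = {5, 10}  B4 = {4, 5}  B5 = {4, 7}  B6 = {7, 9}  B7 = {6, 9}  B8 = {6, 8}  B9 = {2, 8}
Tree: B1–B2, B2–B3, B3–B4, B4–B5, B5–B6, B6–B7, B7–B8, B8–B9

The largest bag has 2 vertices, giving width 1; this decomposition certifies tw(G) ≤ 1. G has an edge, so its treewidth is at least 1. Therefore the treewidth is 1.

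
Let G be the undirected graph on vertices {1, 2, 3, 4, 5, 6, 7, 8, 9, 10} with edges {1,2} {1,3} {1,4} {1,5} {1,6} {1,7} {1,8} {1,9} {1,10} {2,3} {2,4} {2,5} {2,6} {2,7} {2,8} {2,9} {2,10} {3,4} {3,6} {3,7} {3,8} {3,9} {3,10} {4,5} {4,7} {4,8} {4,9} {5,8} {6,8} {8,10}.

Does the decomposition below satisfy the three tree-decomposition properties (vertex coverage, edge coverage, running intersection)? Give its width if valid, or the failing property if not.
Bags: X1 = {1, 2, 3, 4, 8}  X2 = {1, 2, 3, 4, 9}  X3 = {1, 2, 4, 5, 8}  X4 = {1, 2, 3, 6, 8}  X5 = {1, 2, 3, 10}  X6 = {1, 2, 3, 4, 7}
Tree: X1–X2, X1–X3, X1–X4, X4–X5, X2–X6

A tree decomposition must satisfy three properties: every vertex lies in some bag; for every edge, both endpoints lie together in some bag; and for every vertex, the bags containing it form a connected subtree. Here edge (8,10) lies in no bag, so the decomposition is invalid.

No — edge (8,10) lies in no bag.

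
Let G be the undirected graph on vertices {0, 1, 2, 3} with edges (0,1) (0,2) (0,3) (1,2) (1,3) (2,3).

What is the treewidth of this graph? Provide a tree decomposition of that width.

With just one bag of size 4, the width is 4 − 1 = 3, so tw(G) ≤ 3. Conversely, {0, 1, 2, 3} is a clique of size 4, and the vertices of any clique must share a bag in every tree decomposition; so some bag has ≥ 4 vertices and tw(G) ≥ 3. Therefore the treewidth is 3.

Treewidth 3.
Bags: B1 = {0, 1, 2, 3}
Tree: (single bag)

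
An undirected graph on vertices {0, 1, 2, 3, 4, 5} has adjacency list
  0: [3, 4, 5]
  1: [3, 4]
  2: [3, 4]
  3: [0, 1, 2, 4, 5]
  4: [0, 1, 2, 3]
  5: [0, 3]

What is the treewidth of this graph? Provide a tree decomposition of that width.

Treewidth 2.
Bags: B1 = {0, 3, 4}  B2 = {0, 3, 5}  B3 = {1, 3, 4}  B4 = {2, 3, 4}
Tree: B1–B2, B1–B3, B3–B4

The largest bag has 3 vertices, giving width 2; this decomposition certifies tw(G) ≤ 2. For the lower bound, the 3 vertices {0, 3, 4} are pairwise adjacent, and any tree decomposition puts a clique entirely inside one bag — forcing width ≥ 2. Combining the bounds, tw(G) = 2.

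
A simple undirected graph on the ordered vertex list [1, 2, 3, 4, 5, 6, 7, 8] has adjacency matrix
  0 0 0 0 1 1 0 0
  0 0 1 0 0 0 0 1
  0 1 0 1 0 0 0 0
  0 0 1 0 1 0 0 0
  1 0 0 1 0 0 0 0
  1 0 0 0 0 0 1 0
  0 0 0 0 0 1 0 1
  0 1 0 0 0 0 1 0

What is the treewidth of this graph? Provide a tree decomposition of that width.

Treewidth 2.
One such decomposition:
Bags: B1 = {1, 6, 7}  B2 = {1, 7, 8}  B3 = {1, 2, 8}  B4 = {1, 2, 3}  B5 = {1, 3, 4}  B6 = {1, 4, 5}
Tree: B1–B2, B2–B3, B3–B4, B4–B5, B5–B6

Every bag has size at most 3, so the width is 3 − 1 = 2 and tw(G) ≤ 2. Since 1–6–7–8–2–3–4–5–1 is a cycle in G, G is not acyclic. Forests are exactly the graphs of treewidth ≤ 1, so tw(G) ≥ 2. Therefore the treewidth is 2.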